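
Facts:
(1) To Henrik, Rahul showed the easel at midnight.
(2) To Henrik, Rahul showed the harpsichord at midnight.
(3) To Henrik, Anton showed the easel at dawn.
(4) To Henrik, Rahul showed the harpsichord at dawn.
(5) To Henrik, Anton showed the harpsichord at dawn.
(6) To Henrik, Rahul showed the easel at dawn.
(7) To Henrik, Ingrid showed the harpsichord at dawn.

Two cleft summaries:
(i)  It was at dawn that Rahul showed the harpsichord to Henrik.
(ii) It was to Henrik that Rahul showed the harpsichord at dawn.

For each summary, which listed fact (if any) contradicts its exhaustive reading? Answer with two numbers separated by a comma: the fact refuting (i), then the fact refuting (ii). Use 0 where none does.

2, 0

(i): focus "at dawn". Looking for Rahul as agent and the harpsichord as thing and Henrik as recipient with some other setting — fact (2) has at midnight there. Refuted.
(ii): focus "Henrik". No fact shares Rahul as agent and the harpsichord as thing and at dawn as setting with a different recipient. 0.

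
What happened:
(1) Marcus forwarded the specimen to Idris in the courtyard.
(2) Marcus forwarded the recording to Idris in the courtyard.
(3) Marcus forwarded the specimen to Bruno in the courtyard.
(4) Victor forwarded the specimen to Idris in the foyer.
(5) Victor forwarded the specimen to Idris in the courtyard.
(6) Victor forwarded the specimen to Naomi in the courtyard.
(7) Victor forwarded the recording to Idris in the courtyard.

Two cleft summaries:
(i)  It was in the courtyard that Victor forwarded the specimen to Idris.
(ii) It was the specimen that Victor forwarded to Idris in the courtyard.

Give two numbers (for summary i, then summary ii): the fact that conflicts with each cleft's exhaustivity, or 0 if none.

Summary (i) focuses "in the courtyard" (the setting); background agent = Victor, thing = the specimen, recipient = Idris. Fact (4) matches that background with setting = in the foyer — refutes (i).
Summary (ii) focuses "the specimen" (the thing); background agent = Victor, recipient = Idris, setting = in the courtyard. Fact (7) matches that background with thing = the recording — refutes (ii).

4, 7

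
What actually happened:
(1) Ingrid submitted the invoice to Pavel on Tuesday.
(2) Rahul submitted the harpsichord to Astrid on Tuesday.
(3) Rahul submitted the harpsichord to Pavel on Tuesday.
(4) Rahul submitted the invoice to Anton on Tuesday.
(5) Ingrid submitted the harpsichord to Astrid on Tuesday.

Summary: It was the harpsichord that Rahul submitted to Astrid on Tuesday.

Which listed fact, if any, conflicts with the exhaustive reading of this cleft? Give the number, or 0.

Focus of the cleft: "the harpsichord" (the thing). Presupposed background: same agent, recipient, setting (Rahul / Astrid / on Tuesday).
The exhaustive reading says no other thing fits that background.
Every other fact differs from the presupposition on some backgrounded slot, so none challenges the exhaustivity.

0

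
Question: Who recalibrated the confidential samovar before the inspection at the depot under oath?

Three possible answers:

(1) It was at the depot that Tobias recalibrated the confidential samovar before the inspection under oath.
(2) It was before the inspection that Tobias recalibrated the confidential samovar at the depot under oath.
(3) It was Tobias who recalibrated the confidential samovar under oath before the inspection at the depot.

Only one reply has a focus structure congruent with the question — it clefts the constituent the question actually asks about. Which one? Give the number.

The question word "who" targets the subject (agent).
Option (1) clefts "at the depot" — the location, not what was asked.
Option (2) clefts "before the inspection" — the time, not what was asked.
Option (3) clefts "Tobias" — that matches what the question asks about.
So the congruent reply is (3).

3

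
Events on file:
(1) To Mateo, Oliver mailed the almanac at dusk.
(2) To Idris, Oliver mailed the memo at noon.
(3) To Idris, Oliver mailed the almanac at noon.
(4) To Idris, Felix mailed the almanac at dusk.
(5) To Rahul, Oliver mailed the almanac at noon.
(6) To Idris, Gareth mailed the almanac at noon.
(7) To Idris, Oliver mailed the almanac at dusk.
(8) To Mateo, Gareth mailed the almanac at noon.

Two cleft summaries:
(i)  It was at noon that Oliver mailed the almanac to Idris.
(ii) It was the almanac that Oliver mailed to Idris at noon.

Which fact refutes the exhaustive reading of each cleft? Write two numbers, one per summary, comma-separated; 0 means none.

7, 2

(i): focus "at noon". Looking for Oliver as agent and the almanac as thing and Idris as recipient with some other setting — fact (7) has at dusk there. Refuted.
(ii): focus "the almanac". Looking for Oliver as agent and Idris as recipient and at noon as setting with some other thing — fact (2) has the memo there. Refuted.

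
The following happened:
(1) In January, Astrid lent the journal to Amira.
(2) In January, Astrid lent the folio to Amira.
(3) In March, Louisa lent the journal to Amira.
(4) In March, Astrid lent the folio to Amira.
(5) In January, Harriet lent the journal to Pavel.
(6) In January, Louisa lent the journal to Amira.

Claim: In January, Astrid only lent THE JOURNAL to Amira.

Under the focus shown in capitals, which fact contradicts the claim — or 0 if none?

Focus (in capitals) is "the journal" — the thing. "Only" excludes alternative things while holding fixed agent = Astrid, recipient = Amira, setting = in January.
Fact (2) shares the background but differs in thing (the folio) — a counterexample.

2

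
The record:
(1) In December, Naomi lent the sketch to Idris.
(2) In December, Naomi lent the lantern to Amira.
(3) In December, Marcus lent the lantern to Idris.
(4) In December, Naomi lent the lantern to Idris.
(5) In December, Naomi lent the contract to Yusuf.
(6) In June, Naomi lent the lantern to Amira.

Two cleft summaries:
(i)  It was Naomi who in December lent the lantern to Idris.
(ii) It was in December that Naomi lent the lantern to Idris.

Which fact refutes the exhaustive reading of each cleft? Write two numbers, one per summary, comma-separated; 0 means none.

Summary (i) focuses "Naomi" (the agent); background the lantern as thing and Idris as recipient and in December as setting. Fact (3) matches that background with agent = Marcus — refutes (i).
Summary (ii) focuses "in December" (the setting); background Naomi as agent and the lantern as thing and Idris as recipient. No fact matches that background with a different setting, so 0.

3, 0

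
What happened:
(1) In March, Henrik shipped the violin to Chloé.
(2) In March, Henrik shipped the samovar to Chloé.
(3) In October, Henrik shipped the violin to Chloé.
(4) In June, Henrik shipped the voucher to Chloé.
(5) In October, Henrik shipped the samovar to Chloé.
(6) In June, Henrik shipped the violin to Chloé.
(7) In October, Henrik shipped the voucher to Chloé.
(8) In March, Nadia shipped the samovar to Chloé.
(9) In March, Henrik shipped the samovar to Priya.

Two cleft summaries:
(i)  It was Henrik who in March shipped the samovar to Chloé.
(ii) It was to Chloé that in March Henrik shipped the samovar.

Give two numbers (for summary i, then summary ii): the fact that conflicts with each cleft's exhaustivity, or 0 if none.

(i): focus "Henrik". Looking for same thing, recipient, setting (the samovar / Chloé / in March) with some other agent — fact (8) has Nadia there. Refuted.
(ii): focus "Chloé". Looking for same agent, thing, setting (Henrik / the samovar / in March) with some other recipient — fact (9) has Priya there. Refuted.

8, 9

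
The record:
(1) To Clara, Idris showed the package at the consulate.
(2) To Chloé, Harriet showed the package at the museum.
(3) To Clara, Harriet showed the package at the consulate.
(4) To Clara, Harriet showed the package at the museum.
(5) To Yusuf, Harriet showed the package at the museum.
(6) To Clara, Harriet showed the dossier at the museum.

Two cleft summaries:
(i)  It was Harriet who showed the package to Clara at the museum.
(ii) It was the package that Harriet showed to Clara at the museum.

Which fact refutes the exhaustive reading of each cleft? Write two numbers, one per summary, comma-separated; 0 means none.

0, 6

Summary (i) focuses "Harriet" (the agent); background thing = the package, recipient = Clara, setting = at the museum. No fact matches that background with a different agent, so 0.
Summary (ii) focuses "the package" (the thing); background agent = Harriet, recipient = Clara, setting = at the museum. Fact (6) matches that background with thing = the dossier — refutes (ii).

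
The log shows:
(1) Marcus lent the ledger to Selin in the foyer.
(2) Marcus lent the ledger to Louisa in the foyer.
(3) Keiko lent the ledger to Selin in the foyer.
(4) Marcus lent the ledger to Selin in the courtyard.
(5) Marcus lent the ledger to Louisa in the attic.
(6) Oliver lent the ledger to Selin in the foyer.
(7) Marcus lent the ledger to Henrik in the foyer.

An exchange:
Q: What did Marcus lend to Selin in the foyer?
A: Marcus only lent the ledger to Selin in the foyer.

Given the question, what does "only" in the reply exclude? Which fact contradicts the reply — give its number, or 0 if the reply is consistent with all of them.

0

Answering "What did ...?" puts focus on the thing — here, "the ledger".
"Only" then excludes alternative things while the background — same agent, recipient, setting (Marcus / Selin / in the foyer) — is held fixed.
No fact keeps same agent, recipient, setting (Marcus / Selin / in the foyer) while changing the thing; every other fact differs on something backgrounded. The reply stands.
(Fact (2) would refute a reading with focus on the recipient — but that is not what the question asks.)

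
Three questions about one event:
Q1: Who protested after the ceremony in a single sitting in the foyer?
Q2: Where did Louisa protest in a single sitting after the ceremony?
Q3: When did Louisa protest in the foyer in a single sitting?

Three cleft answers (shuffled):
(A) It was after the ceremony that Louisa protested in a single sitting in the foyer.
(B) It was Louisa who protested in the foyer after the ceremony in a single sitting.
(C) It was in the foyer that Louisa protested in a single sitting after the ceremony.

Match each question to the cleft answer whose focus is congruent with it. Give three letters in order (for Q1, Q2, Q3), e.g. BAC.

BCA

Q1 asks about the subject (agent); cleft (B) focuses "Louisa", which is the subject (agent) — so Q1 → B.
Q2 asks about the location; cleft (C) focuses "in the foyer", which is the location — so Q2 → C.
Q3 asks about the time; cleft (A) focuses "after the ceremony", which is the time — so Q3 → A.
Mapping: Q1→B, Q2→C, Q3→A.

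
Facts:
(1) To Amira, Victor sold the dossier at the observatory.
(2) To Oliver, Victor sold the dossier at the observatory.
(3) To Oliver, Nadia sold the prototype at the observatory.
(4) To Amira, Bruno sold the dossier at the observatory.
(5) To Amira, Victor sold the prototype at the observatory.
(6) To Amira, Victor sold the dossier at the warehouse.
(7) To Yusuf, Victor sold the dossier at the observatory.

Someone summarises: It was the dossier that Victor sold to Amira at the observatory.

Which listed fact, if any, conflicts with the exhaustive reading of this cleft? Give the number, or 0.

5

Focus of the cleft: "the dossier" (the thing). Presupposed background: Victor as agent and Amira as recipient and at the observatory as setting.
The exhaustive reading says no other thing fits that background.
But fact (5) also has Victor as agent and Amira as recipient and at the observatory as setting, with thing = the prototype — so the exhaustive reading fails.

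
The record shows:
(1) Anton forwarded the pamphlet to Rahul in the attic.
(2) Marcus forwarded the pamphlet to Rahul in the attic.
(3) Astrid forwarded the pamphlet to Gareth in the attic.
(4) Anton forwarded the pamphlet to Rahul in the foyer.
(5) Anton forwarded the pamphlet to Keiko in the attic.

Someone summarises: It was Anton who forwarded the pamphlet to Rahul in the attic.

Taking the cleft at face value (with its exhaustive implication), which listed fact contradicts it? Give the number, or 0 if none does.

The cleft puts "Anton" in focus and presupposes the open proposition with thing = the pamphlet, recipient = Rahul, setting = in the attic.
The exhaustive reading says no other agent fits that background.
Fact (2) shares the background but with agent = Marcus; exhaustivity is violated.

2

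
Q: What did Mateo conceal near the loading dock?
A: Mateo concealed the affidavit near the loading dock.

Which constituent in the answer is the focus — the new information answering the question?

the affidavit

The wh-word "what" asks about the direct object.
In the answer, "Mateo" and "near the loading dock" are given — repeated from the question.
The constituent filling the direct object gap is "the affidavit"; that is the focus and would carry nuclear stress.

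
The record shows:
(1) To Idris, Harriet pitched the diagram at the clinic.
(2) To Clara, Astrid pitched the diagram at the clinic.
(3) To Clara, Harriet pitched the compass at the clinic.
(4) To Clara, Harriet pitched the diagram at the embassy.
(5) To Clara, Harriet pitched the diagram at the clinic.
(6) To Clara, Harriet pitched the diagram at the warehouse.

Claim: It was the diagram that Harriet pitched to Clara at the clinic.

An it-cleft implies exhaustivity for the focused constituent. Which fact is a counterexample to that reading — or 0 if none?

3

The cleft puts "the diagram" in focus and presupposes the open proposition with Harriet as agent and Clara as recipient and at the clinic as setting.
The exhaustive reading says no other thing fits that background.
Fact (3) shares the background but with thing = the compass; exhaustivity is violated.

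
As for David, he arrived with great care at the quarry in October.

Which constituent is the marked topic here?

The construction explicitly marks "David" as what the sentence is about — the topic.
The remainder of the clause is the comment (what is said about the topic).

David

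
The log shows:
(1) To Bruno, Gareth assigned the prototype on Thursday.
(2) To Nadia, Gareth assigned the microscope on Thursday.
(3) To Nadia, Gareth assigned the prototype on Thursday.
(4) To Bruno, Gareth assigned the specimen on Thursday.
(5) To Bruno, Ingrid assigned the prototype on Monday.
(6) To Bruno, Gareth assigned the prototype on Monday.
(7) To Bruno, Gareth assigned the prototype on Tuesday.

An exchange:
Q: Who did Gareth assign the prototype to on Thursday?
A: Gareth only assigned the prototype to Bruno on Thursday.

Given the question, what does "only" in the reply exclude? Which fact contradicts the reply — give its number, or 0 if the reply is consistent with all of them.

3

The question "Who did ... to ...?" targets the recipient, so in the reply the focus falls on "Bruno".
"Only" then excludes alternative recipients while the background — same agent, thing, setting (Gareth / the prototype / on Thursday) — is held fixed.
Fact (3) keeps same agent, thing, setting (Gareth / the prototype / on Thursday) but has recipient = Nadia; that refutes the reply.
(Fact (4) would refute a reading with focus on the thing — but that is not what the question asks.)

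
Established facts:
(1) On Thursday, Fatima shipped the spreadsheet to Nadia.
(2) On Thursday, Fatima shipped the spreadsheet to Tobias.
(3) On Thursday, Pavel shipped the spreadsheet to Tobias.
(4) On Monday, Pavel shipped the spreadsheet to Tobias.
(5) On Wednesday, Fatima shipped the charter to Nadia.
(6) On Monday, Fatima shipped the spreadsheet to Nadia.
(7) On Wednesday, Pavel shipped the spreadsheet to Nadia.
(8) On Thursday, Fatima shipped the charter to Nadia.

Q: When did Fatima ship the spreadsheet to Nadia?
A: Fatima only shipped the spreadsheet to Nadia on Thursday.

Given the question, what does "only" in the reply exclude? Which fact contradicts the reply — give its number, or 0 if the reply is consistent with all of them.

Answering "When did ...?" puts focus on the setting — here, "on Thursday".
"Only" then excludes alternative settings while the background — Fatima as agent and the spreadsheet as thing and Nadia as recipient — is held fixed.
Fact (6) keeps Fatima as agent and the spreadsheet as thing and Nadia as recipient but has setting = on Monday; that refutes the reply.
(Fact (8) would refute a reading with focus on the thing — but that is not what the question asks.)

6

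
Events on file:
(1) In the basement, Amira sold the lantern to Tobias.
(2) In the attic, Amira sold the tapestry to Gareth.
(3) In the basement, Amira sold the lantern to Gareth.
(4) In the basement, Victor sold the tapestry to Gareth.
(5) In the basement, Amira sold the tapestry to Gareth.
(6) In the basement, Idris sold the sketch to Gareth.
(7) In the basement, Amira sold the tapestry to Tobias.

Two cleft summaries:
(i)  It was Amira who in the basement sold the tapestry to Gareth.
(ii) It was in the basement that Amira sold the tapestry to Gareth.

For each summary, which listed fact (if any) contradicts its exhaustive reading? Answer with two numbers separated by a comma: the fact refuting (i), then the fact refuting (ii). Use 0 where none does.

(i): focus "Amira". Looking for thing = the tapestry, recipient = Gareth, setting = in the basement with some other agent — fact (4) has Victor there. Refuted.
(ii): focus "in the basement". Looking for agent = Amira, thing = the tapestry, recipient = Gareth with some other setting — fact (2) has in the attic there. Refuted.

4, 2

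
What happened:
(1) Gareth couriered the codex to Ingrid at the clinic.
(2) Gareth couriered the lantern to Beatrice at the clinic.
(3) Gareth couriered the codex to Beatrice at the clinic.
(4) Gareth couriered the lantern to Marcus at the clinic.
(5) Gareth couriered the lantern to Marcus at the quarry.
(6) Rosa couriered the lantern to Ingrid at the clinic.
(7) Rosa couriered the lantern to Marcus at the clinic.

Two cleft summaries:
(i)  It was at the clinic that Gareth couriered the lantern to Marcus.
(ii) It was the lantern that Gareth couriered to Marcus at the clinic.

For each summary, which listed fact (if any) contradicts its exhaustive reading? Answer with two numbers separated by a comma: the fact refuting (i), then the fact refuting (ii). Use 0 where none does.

5, 0

Summary (i) focuses "at the clinic" (the setting); background Gareth as agent and the lantern as thing and Marcus as recipient. Fact (5) matches that background with setting = at the quarry — refutes (i).
Summary (ii) focuses "the lantern" (the thing); background Gareth as agent and Marcus as recipient and at the clinic as setting. No fact matches that background with a different thing, so 0.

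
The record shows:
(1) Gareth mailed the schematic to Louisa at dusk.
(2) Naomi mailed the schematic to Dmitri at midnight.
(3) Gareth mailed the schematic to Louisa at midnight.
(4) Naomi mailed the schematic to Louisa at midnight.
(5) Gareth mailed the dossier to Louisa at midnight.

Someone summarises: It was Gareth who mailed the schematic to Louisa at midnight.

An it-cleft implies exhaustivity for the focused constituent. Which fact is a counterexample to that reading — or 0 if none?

4

Focus of the cleft: "Gareth" (the agent). Presupposed background: same thing, recipient, setting (the schematic / Louisa / at midnight).
Exhaustivity: Gareth is the only agent satisfying that background.
But fact (4) also has same thing, recipient, setting (the schematic / Louisa / at midnight), with agent = Naomi — so the exhaustive reading fails.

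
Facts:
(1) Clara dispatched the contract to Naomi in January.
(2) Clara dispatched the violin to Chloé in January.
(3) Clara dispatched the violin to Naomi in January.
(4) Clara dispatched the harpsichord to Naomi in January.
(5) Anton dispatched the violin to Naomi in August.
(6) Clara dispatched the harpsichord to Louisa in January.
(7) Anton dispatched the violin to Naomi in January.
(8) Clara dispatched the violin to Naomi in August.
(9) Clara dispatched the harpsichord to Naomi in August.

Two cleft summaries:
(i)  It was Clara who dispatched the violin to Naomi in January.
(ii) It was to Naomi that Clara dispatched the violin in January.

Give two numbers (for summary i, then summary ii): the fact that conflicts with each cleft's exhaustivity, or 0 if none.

7, 2

Summary (i) focuses "Clara" (the agent); background thing = the violin, recipient = Naomi, setting = in January. Fact (7) matches that background with agent = Anton — refutes (i).
Summary (ii) focuses "Naomi" (the recipient); background agent = Clara, thing = the violin, setting = in January. Fact (2) matches that background with recipient = Chloé — refutes (ii).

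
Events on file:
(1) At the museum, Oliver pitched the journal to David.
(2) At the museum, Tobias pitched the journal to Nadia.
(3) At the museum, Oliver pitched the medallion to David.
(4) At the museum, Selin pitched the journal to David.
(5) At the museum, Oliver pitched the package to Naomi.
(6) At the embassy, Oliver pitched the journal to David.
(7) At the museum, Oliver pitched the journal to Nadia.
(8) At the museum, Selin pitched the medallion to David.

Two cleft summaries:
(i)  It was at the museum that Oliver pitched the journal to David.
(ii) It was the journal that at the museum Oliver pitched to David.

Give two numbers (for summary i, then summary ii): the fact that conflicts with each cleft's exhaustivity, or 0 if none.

6, 3

(i): focus "at the museum". Looking for Oliver as agent and the journal as thing and David as recipient with some other setting — fact (6) has at the embassy there. Refuted.
(ii): focus "the journal". Looking for Oliver as agent and David as recipient and at the museum as setting with some other thing — fact (3) has the medallion there. Refuted.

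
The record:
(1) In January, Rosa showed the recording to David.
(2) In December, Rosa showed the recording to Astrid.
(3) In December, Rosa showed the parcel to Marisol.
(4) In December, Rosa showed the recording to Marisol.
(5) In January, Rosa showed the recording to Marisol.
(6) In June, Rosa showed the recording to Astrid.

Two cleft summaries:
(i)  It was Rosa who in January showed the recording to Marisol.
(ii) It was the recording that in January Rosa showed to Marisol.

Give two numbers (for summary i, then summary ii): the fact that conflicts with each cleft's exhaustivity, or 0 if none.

0, 0

(i): focus "Rosa". No fact shares the recording as thing and Marisol as recipient and in January as setting with a different agent. 0.
(ii): focus "the recording". No fact shares Rosa as agent and Marisol as recipient and in January as setting with a different thing. 0.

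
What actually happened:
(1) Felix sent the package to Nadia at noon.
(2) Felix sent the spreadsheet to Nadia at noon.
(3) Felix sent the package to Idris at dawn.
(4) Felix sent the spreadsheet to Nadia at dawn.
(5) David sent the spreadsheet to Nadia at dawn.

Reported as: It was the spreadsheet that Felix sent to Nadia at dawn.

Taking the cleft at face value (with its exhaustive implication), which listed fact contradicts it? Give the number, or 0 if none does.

0

Focus of the cleft: "the spreadsheet" (the thing). Presupposed background: same agent, recipient, setting (Felix / Nadia / at dawn).
The exhaustive reading says no other thing fits that background.
No listed fact matches the background with a different thing. Exhaustivity holds.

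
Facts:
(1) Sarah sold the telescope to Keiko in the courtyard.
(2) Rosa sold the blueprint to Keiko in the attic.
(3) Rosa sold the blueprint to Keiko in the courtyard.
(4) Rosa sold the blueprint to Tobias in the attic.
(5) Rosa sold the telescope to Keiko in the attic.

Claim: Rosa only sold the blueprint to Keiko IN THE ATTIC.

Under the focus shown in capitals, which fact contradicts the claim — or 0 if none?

3

The capitals mark "in the attic" as focus. So "only" rules out other settings, with the rest (Rosa as agent and the blueprint as thing and Keiko as recipient) as background.
Fact (3) matches on Rosa as agent and the blueprint as thing and Keiko as recipient, but has setting = in the courtyard instead. That refutes the claim.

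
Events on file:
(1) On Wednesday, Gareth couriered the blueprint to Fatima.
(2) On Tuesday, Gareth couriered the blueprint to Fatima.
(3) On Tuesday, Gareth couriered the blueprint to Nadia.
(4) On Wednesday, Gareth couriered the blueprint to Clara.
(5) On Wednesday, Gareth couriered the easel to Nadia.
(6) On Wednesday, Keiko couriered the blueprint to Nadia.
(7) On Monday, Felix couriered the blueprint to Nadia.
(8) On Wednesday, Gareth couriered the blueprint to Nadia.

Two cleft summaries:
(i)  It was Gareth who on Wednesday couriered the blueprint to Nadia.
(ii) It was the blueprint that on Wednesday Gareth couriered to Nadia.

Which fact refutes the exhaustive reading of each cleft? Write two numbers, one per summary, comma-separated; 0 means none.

(i): focus "Gareth". Looking for same thing, recipient, setting (the blueprint / Nadia / on Wednesday) with some other agent — fact (6) has Keiko there. Refuted.
(ii): focus "the blueprint". Looking for same agent, recipient, setting (Gareth / Nadia / on Wednesday) with some other thing — fact (5) has the easel there. Refuted.

6, 5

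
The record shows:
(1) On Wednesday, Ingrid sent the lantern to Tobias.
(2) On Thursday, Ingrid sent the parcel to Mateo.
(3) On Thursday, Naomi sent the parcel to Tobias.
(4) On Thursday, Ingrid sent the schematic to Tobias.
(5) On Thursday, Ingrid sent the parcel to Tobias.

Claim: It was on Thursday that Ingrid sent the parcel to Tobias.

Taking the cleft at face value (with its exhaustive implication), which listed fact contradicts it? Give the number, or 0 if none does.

0

The cleft puts "on Thursday" in focus and presupposes the open proposition with same agent, thing, recipient (Ingrid / the parcel / Tobias).
The exhaustive reading says no other setting fits that background.
Every other fact differs from the presupposition on some backgrounded slot, so none challenges the exhaustivity.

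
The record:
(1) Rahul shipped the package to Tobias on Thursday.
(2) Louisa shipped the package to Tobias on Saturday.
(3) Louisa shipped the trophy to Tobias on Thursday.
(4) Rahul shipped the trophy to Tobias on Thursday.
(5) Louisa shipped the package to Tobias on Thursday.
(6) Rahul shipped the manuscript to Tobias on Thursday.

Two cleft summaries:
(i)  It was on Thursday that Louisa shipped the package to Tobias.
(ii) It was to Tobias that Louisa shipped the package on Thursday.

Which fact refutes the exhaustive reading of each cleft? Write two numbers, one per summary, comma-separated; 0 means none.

2, 0

Summary (i) focuses "on Thursday" (the setting); background agent = Louisa, thing = the package, recipient = Tobias. Fact (2) matches that background with setting = on Saturday — refutes (i).
Summary (ii) focuses "Tobias" (the recipient); background agent = Louisa, thing = the package, setting = on Thursday. No fact matches that background with a different recipient, so 0.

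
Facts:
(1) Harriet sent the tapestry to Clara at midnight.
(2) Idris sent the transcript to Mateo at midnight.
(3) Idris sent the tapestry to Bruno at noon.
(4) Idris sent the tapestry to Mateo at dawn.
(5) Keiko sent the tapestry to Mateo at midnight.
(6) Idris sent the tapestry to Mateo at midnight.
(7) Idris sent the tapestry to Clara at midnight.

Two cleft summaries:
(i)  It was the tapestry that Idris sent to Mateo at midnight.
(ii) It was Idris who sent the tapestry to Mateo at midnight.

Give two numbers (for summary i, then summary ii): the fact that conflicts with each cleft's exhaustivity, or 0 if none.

(i): focus "the tapestry". Looking for same agent, recipient, setting (Idris / Mateo / at midnight) with some other thing — fact (2) has the transcript there. Refuted.
(ii): focus "Idris". Looking for same thing, recipient, setting (the tapestry / Mateo / at midnight) with some other agent — fact (5) has Keiko there. Refuted.

2, 5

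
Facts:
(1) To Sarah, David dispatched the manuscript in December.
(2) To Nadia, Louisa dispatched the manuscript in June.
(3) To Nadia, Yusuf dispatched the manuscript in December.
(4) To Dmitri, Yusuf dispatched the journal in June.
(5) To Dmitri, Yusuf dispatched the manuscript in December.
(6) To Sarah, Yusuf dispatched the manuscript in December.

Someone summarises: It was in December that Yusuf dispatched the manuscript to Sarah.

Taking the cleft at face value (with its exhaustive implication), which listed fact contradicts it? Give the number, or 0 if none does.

The cleft puts "in December" in focus and presupposes the open proposition with same agent, thing, recipient (Yusuf / the manuscript / Sarah).
The exhaustive reading says no other setting fits that background.
Every other fact differs from the presupposition on some backgrounded slot, so none challenges the exhaustivity.

0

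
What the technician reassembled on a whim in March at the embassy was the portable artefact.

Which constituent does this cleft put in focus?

the portable artefact

In a pseudo-cleft "What ... was X", the post-copular constituent X is the focus.
Here the focus is "the portable artefact". The backgrounded (presupposed) material includes "the technician", "in March", "at the embassy" and "on a whim".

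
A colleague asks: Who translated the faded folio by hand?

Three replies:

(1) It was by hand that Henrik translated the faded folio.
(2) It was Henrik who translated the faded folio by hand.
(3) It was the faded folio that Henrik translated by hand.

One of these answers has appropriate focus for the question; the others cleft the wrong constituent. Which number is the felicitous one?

The question word "who" targets the subject (agent).
Option (1) clefts "by hand" — the manner, not what was asked.
Option (2) clefts "Henrik" — that matches what the question asks about.
Option (3) clefts "the faded folio" — the direct object, not what was asked.
So the congruent reply is (2).

2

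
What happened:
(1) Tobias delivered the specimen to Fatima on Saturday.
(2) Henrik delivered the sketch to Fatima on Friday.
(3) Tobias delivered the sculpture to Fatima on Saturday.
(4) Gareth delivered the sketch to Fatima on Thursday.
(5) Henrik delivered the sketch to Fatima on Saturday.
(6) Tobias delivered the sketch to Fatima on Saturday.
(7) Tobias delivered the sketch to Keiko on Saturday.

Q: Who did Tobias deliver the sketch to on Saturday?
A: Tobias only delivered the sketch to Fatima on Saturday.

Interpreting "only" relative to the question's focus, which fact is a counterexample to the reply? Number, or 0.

Answering "Who did ... to ...?" puts focus on the recipient — here, "Fatima".
"Only" then excludes alternative recipients while the background — agent = Tobias, thing = the sketch, setting = on Saturday — is held fixed.
Fact (7) shares the background with a different recipient (Keiko) — counterexample.
(Fact (1) would refute a reading with focus on the thing — but that is not what the question asks.)

7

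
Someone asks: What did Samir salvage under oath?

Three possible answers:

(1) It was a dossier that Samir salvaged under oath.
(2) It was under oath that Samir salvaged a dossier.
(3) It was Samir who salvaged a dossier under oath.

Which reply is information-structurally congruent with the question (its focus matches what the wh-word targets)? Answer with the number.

The question word "what" targets the direct object.
Option (1) clefts "a dossier" — that matches what the question asks about.
Option (2) clefts "under oath" — the manner, not what was asked.
Option (3) clefts "Samir" — the subject (agent), not what was asked.
So the congruent reply is (1).

1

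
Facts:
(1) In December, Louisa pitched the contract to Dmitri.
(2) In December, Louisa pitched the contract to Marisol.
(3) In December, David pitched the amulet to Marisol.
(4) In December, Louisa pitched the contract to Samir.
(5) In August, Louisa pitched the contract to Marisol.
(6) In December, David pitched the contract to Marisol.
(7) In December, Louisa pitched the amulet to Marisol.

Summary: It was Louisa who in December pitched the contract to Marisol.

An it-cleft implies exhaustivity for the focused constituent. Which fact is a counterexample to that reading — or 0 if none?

6

The cleft puts "Louisa" in focus and presupposes the open proposition with same thing, recipient, setting (the contract / Marisol / in December).
The exhaustive reading says no other agent fits that background.
But fact (6) also has same thing, recipient, setting (the contract / Marisol / in December), with agent = David — so the exhaustive reading fails.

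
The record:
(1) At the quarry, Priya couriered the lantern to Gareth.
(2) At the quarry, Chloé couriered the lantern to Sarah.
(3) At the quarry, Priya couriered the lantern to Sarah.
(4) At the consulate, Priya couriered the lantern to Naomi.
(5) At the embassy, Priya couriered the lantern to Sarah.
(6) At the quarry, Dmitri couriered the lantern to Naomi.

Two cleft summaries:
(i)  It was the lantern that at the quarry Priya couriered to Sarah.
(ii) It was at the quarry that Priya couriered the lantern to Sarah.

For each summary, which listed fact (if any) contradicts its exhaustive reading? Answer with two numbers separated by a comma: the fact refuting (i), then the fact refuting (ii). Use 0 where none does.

Summary (i) focuses "the lantern" (the thing); background Priya as agent and Sarah as recipient and at the quarry as setting. No fact matches that background with a different thing, so 0.
Summary (ii) focuses "at the quarry" (the setting); background Priya as agent and the lantern as thing and Sarah as recipient. Fact (5) matches that background with setting = at the embassy — refutes (ii).

0, 5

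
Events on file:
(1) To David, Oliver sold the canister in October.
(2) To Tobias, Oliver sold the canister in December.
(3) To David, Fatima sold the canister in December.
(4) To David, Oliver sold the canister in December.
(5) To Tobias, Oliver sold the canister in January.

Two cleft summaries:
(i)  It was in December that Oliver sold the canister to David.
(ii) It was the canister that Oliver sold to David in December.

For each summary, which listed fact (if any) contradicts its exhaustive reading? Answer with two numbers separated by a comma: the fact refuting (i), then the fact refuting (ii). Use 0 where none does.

(i): focus "in December". Looking for agent = Oliver, thing = the canister, recipient = David with some other setting — fact (1) has in October there. Refuted.
(ii): focus "the canister". No fact shares agent = Oliver, recipient = David, setting = in December with a different thing. 0.

1, 0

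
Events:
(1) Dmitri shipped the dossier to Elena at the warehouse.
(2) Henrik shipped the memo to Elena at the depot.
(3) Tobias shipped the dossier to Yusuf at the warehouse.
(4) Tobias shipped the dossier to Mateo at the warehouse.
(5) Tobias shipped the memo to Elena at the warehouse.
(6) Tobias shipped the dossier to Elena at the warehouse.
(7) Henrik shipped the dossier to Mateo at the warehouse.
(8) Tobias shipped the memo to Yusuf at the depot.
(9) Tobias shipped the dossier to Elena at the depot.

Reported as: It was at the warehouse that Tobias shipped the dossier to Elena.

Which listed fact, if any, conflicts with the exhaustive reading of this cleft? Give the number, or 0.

9

The cleft puts "at the warehouse" in focus and presupposes the open proposition with Tobias as agent and the dossier as thing and Elena as recipient.
Exhaustivity: at the warehouse is the only setting satisfying that background.
Fact (9) shares the background but with setting = at the depot; exhaustivity is violated.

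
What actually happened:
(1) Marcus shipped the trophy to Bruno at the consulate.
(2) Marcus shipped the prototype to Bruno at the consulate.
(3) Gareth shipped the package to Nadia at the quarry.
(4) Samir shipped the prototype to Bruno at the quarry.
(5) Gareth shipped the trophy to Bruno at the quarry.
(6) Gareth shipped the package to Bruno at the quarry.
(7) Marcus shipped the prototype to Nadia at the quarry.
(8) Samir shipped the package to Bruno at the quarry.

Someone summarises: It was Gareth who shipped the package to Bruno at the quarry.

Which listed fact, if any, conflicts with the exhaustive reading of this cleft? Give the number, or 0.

8

Focus of the cleft: "Gareth" (the agent). Presupposed background: the package as thing and Bruno as recipient and at the quarry as setting.
Exhaustivity: Gareth is the only agent satisfying that background.
Fact (8) shares the background but with agent = Samir; exhaustivity is violated.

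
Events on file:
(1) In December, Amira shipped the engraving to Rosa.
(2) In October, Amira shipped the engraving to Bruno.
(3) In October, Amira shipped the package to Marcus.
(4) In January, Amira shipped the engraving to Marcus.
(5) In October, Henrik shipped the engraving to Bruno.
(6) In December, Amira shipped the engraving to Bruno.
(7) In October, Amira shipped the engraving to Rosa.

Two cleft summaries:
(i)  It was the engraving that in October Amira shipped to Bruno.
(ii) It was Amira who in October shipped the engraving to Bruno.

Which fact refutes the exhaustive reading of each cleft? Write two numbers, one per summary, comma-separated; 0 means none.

(i): focus "the engraving". No fact shares agent = Amira, recipient = Bruno, setting = in October with a different thing. 0.
(ii): focus "Amira". Looking for thing = the engraving, recipient = Bruno, setting = in October with some other agent — fact (5) has Henrik there. Refuted.

0, 5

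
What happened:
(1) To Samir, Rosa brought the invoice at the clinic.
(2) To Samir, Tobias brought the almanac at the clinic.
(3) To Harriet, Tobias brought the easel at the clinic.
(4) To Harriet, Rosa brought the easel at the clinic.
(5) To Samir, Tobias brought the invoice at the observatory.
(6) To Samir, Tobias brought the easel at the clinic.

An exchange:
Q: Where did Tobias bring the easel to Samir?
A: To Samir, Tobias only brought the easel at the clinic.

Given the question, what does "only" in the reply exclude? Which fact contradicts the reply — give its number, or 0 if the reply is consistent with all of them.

0

Answering "Where did ...?" puts focus on the setting — here, "at the clinic".
"Only" then excludes alternative settings while the background — agent = Tobias, thing = the easel, recipient = Samir — is held fixed.
No fact keeps agent = Tobias, thing = the easel, recipient = Samir while changing the setting; every other fact differs on something backgrounded. The reply stands.
(Fact (3) would refute a reading with focus on the recipient — but that is not what the question asks.)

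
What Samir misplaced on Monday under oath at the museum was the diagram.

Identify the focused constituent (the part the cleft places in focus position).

the diagram

In a pseudo-cleft "What ... was X", the post-copular constituent X is the focus.
Here the focus is "the diagram". The backgrounded (presupposed) material includes "Samir", "under oath", "at the museum" and "on Monday".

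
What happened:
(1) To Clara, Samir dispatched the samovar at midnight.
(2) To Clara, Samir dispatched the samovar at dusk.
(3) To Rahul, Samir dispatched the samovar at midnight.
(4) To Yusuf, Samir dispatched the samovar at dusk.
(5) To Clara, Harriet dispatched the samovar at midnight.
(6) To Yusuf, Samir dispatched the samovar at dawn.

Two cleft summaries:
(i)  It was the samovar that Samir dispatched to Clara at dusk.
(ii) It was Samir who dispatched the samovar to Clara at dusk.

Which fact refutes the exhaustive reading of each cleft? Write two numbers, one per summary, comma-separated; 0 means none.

0, 0

Summary (i) focuses "the samovar" (the thing); background same agent, recipient, setting (Samir / Clara / at dusk). No fact matches that background with a different thing, so 0.
Summary (ii) focuses "Samir" (the agent); background same thing, recipient, setting (the samovar / Clara / at dusk). No fact matches that background with a different agent, so 0.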